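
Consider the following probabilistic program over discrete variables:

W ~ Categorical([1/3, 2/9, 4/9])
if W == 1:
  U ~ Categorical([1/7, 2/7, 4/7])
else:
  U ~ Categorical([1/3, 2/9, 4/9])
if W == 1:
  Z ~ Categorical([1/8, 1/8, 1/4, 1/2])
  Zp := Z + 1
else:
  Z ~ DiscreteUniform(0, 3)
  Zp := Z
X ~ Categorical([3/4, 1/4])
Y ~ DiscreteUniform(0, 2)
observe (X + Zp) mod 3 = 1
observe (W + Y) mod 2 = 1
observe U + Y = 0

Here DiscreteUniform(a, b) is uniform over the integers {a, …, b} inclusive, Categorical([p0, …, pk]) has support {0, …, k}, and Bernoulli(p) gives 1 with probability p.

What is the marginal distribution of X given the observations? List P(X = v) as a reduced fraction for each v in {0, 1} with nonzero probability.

P(X=0) = 15/17, P(X=1) = 2/17

Enumerate traces; 3 have nonzero weight after conditioning:
  (W=1, U=0, Z=0, X=0, Y=0) weight 1/1008
  (W=1, U=0, Z=2, X=1, Y=0) weight 1/1512
  (W=1, U=0, Z=3, X=0, Y=0) weight 1/252
Group by X:
  weight(X=0) = 5/1008
  weight(X=1) = 1/1512
Total weight = 5/1008 + 1/1512 = 17/3024
P(X=0 | obs) = 5/1008 / 17/3024 = 15/17
P(X=1 | obs) = 1/1512 / 17/3024 = 2/17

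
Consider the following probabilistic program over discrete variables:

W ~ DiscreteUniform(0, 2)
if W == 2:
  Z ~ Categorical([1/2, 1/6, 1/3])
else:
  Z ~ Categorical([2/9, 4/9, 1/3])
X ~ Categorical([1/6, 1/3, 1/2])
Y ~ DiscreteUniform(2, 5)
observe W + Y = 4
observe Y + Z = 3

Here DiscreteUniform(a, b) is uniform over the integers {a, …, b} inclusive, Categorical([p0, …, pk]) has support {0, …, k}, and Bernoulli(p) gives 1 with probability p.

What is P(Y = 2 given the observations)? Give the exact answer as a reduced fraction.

Enumerate traces; 6 have nonzero weight after conditioning:
  (W=1, Z=0, X=0, Y=3) weight 1/324
  (W=1, Z=0, X=1, Y=3) weight 1/162
  (W=1, Z=0, X=2, Y=3) weight 1/108
  (W=2, Z=1, X=0, Y=2) weight 1/432
  (W=2, Z=1, X=1, Y=2) weight 1/216
  (W=2, Z=1, X=2, Y=2) weight 1/144
Group by Y:
  weight(Y=2) = 1/72
  weight(Y=3) = 1/54
Total weight = 1/72 + 1/54 = 7/216
P(Y=2 | obs) = 1/72 / 7/216 = 3/7
P(Y=3 | obs) = 1/54 / 7/216 = 4/7

P(Y = 2 | obs) = 3/7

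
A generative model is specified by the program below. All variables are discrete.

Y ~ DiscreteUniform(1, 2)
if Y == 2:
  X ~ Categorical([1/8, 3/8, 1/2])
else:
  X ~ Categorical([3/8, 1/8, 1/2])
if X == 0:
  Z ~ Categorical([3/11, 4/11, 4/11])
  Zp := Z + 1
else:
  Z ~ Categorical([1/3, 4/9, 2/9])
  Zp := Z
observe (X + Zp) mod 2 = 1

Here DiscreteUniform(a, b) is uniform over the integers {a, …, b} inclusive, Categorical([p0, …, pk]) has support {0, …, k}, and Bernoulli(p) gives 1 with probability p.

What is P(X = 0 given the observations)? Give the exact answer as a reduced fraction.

Enumerate traces; 10 have nonzero weight after conditioning:
  (Y=1, X=0, Z=0) weight 9/176
  (Y=1, X=0, Z=2) weight 3/44
  (Y=1, X=1, Z=0) weight 1/48
  (Y=1, X=1, Z=2) weight 1/72
  (Y=1, X=2, Z=1) weight 1/9
  (Y=2, X=0, Z=0) weight 3/176
  (Y=2, X=0, Z=2) weight 1/44
  (Y=2, X=1, Z=0) weight 1/16
  … 2 more
Group by X:
  weight(X=0) = 7/44
  weight(X=1) = 5/36
  weight(X=2) = 2/9
Total weight = 7/44 + 5/36 + 2/9 = 103/198
P(X=0 | obs) = 7/44 / 103/198 = 63/206
P(X=1 | obs) = 5/36 / 103/198 = 55/206
P(X=2 | obs) = 2/9 / 103/198 = 44/103

P(X = 0 | obs) = 63/206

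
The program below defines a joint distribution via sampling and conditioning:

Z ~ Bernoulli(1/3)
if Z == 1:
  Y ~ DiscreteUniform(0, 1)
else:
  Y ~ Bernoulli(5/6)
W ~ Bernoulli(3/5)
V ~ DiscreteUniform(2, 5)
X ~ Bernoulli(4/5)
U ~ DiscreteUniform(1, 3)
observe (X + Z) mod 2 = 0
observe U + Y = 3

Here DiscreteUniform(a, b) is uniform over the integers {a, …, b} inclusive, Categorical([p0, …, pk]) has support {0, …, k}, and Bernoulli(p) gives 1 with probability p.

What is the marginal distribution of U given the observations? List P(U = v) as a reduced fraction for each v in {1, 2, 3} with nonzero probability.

Enumerate traces; 32 have nonzero weight after conditioning:
  (Z=0, Y=0, W=0, V=2, X=0, U=3) weight 1/1350
  (Z=0, Y=0, W=0, V=3, X=0, U=3) weight 1/1350
  (Z=0, Y=0, W=0, V=4, X=0, U=3) weight 1/1350
  (Z=0, Y=0, W=0, V=5, X=0, U=3) weight 1/1350
  (Z=0, Y=0, W=1, V=2, X=0, U=3) weight 1/900
  (Z=0, Y=0, W=1, V=3, X=0, U=3) weight 1/900
  (Z=0, Y=0, W=1, V=4, X=0, U=3) weight 1/900
  (Z=0, Y=0, W=1, V=5, X=0, U=3) weight 1/900
  (Z=0, Y=1, W=0, V=2, X=0, U=2) weight 1/270
  … 23 more
Group by U:
  weight(U=2) = 11/135
  weight(U=3) = 7/135
Total weight = 11/135 + 7/135 = 2/15
P(U=2 | obs) = 11/135 / 2/15 = 11/18
P(U=3 | obs) = 7/135 / 2/15 = 7/18

P(U=2) = 11/18, P(U=3) = 7/18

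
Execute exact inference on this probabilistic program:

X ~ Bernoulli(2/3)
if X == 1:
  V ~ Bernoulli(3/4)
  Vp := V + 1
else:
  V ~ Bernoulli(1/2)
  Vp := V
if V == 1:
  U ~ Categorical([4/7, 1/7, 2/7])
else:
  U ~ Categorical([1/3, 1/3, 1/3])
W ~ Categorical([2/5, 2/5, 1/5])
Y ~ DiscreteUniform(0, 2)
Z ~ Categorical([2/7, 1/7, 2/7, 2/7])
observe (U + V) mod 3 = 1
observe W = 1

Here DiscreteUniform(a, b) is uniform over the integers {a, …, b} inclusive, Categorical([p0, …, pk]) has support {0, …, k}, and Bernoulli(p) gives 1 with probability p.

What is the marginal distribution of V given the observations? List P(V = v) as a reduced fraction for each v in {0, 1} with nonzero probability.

P(V=0) = 7/31, P(V=1) = 24/31

Enumerate traces; 48 have nonzero weight after conditioning:
  (X=0, V=0, U=1, W=1, Y=0, Z=0) weight 2/945
  (X=0, V=0, U=1, W=1, Y=0, Z=1) weight 1/945
  (X=0, V=0, U=1, W=1, Y=0, Z=2) weight 2/945
  (X=0, V=0, U=1, W=1, Y=0, Z=3) weight 2/945
  (X=0, V=0, U=1, W=1, Y=1, Z=0) weight 2/945
  (X=0, V=0, U=1, W=1, Y=1, Z=1) weight 1/945
  (X=0, V=0, U=1, W=1, Y=1, Z=2) weight 2/945
  (X=0, V=0, U=1, W=1, Y=1, Z=3) weight 2/945
  (X=0, V=1, U=0, W=1, Y=0, Z=0) weight 8/2205
  … 39 more
Group by V:
  weight(V=0) = 2/45
  weight(V=1) = 16/105
Total weight = 2/45 + 16/105 = 62/315
P(V=0 | obs) = 2/45 / 62/315 = 7/31
P(V=1 | obs) = 16/105 / 62/315 = 24/31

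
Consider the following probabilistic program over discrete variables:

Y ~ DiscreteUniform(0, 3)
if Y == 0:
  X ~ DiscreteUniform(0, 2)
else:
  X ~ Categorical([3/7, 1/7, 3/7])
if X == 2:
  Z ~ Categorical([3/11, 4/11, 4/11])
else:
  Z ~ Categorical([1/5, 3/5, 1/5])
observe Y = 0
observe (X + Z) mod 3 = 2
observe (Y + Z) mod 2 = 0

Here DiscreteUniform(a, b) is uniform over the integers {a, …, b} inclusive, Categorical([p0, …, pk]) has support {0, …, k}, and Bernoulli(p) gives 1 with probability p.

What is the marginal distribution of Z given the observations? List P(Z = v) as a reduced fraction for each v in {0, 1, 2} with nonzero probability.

P(Z=0) = 15/26, P(Z=2) = 11/26

Enumerate traces; 2 have nonzero weight after conditioning:
  (Y=0, X=0, Z=2) weight 1/60
  (Y=0, X=2, Z=0) weight 1/44
Group by Z:
  weight(Z=0) = 1/44
  weight(Z=2) = 1/60
Total weight = 1/44 + 1/60 = 13/330
P(Z=0 | obs) = 1/44 / 13/330 = 15/26
P(Z=2 | obs) = 1/60 / 13/330 = 11/26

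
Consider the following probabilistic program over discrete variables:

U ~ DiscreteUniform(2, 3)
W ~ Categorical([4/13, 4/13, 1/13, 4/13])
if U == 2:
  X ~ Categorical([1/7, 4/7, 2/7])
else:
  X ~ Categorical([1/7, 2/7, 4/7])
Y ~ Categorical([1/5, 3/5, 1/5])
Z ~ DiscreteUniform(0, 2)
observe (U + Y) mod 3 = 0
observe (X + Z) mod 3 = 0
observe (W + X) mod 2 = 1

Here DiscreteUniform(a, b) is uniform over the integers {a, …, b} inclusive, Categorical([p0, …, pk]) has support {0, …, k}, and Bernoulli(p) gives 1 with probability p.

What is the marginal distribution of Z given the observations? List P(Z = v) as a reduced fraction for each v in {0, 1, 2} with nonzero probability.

P(Z=0) = 16/91, P(Z=1) = 40/91, P(Z=2) = 5/13

Enumerate traces; 12 have nonzero weight after conditioning:
  (U=2, W=0, X=1, Y=1, Z=2) weight 8/455
  (U=2, W=1, X=0, Y=1, Z=0) weight 2/455
  (U=2, W=1, X=2, Y=1, Z=1) weight 4/455
  (U=2, W=2, X=1, Y=1, Z=2) weight 2/455
  (U=2, W=3, X=0, Y=1, Z=0) weight 2/455
  (U=2, W=3, X=2, Y=1, Z=1) weight 4/455
  (U=3, W=0, X=1, Y=0, Z=2) weight 4/1365
  (U=3, W=1, X=0, Y=0, Z=0) weight 2/1365
  … 4 more
Group by Z:
  weight(Z=0) = 16/1365
  weight(Z=1) = 8/273
  weight(Z=2) = 1/39
Total weight = 16/1365 + 8/273 + 1/39 = 1/15
P(Z=0 | obs) = 16/1365 / 1/15 = 16/91
P(Z=1 | obs) = 8/273 / 1/15 = 40/91
P(Z=2 | obs) = 1/39 / 1/15 = 5/13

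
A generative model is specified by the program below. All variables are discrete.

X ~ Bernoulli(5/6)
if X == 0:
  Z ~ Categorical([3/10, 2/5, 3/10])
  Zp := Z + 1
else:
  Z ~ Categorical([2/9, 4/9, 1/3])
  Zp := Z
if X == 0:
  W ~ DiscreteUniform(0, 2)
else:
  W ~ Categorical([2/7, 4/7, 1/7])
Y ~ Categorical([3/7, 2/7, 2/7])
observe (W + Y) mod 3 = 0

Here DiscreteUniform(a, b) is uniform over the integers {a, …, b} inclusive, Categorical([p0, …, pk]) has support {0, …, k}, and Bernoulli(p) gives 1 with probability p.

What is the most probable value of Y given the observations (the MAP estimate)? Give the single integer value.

Enumerate traces; 18 have nonzero weight after conditioning:
  (X=0, Z=0, W=0, Y=0) weight 1/140
  (X=0, Z=0, W=1, Y=2) weight 1/210
  (X=0, Z=0, W=2, Y=1) weight 1/210
  (X=0, Z=1, W=0, Y=0) weight 1/105
  (X=0, Z=1, W=1, Y=2) weight 2/315
  (X=0, Z=1, W=2, Y=1) weight 2/315
  (X=0, Z=2, W=0, Y=0) weight 1/140
  (X=0, Z=2, W=1, Y=2) weight 1/210
  … 10 more
Group by Y:
  weight(Y=0) = 37/294
  weight(Y=1) = 22/441
  weight(Y=2) = 67/441
Total weight = 37/294 + 22/441 + 67/441 = 289/882
P(Y=0 | obs) = 37/294 / 289/882 = 111/289
P(Y=1 | obs) = 22/441 / 289/882 = 44/289
P(Y=2 | obs) = 67/441 / 289/882 = 134/289
argmax = 2

argmax_v P(Y = v | obs) = 2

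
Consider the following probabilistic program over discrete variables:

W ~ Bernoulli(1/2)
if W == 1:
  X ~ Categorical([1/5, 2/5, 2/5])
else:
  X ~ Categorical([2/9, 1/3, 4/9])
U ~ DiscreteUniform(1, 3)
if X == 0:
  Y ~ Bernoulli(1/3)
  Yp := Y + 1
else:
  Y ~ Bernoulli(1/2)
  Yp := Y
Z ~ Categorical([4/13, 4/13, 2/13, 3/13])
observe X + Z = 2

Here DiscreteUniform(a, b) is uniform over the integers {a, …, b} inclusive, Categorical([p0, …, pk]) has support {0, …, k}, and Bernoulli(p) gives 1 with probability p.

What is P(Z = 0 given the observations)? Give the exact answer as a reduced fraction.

Enumerate traces; 36 have nonzero weight after conditioning:
  (W=0, X=0, U=1, Y=0, Z=2) weight 4/1053
  (W=0, X=0, U=1, Y=1, Z=2) weight 2/1053
  (W=0, X=0, U=2, Y=0, Z=2) weight 4/1053
  (W=0, X=0, U=2, Y=1, Z=2) weight 2/1053
  (W=0, X=0, U=3, Y=0, Z=2) weight 4/1053
  (W=0, X=0, U=3, Y=1, Z=2) weight 2/1053
  (W=0, X=1, U=1, Y=0, Z=1) weight 1/117
  (W=0, X=1, U=1, Y=1, Z=1) weight 1/117
  (W=0, X=2, U=1, Y=0, Z=0) weight 4/351
  … 27 more
Group by Z:
  weight(Z=0) = 76/585
  weight(Z=1) = 22/195
  weight(Z=2) = 19/585
Total weight = 76/585 + 22/195 + 19/585 = 161/585
P(Z=0 | obs) = 76/585 / 161/585 = 76/161
P(Z=1 | obs) = 22/195 / 161/585 = 66/161
P(Z=2 | obs) = 19/585 / 161/585 = 19/161

P(Z = 0 | obs) = 76/161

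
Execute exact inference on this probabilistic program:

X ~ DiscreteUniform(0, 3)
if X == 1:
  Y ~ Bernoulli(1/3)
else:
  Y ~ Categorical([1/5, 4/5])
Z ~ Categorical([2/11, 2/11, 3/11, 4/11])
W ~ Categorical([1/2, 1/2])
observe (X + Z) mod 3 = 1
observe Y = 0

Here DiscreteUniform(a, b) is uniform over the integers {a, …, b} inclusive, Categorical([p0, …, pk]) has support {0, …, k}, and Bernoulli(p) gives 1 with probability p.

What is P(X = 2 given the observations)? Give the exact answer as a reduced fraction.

Enumerate traces; 10 have nonzero weight after conditioning:
  (X=0, Y=0, Z=1, W=0) weight 1/220
  (X=0, Y=0, Z=1, W=1) weight 1/220
  (X=1, Y=0, Z=0, W=0) weight 1/66
  (X=1, Y=0, Z=0, W=1) weight 1/66
  (X=1, Y=0, Z=3, W=0) weight 1/33
  (X=1, Y=0, Z=3, W=1) weight 1/33
  (X=2, Y=0, Z=2, W=0) weight 3/440
  (X=2, Y=0, Z=2, W=1) weight 3/440
  (X=3, Y=0, Z=1, W=0) weight 1/220
  … 1 more
Group by X:
  weight(X=0) = 1/110
  weight(X=1) = 1/11
  weight(X=2) = 3/220
  weight(X=3) = 1/110
Total weight = 1/110 + 1/11 + 3/220 + 1/110 = 27/220
P(X=0 | obs) = 1/110 / 27/220 = 2/27
P(X=1 | obs) = 1/11 / 27/220 = 20/27
P(X=2 | obs) = 3/220 / 27/220 = 1/9
P(X=3 | obs) = 1/110 / 27/220 = 2/27

P(X = 2 | obs) = 1/9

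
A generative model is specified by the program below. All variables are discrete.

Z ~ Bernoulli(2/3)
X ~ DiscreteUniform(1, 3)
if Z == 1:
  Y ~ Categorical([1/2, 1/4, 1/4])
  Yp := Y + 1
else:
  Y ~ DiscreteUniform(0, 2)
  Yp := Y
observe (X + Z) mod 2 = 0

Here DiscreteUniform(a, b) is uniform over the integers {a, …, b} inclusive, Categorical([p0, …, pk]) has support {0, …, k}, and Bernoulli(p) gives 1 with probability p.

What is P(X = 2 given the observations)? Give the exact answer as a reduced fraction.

P(X = 2 | obs) = 1/5

Enumerate traces; 9 have nonzero weight after conditioning:
  (Z=0, X=2, Y=0) weight 1/27
  (Z=0, X=2, Y=1) weight 1/27
  (Z=0, X=2, Y=2) weight 1/27
  (Z=1, X=1, Y=0) weight 1/9
  (Z=1, X=1, Y=1) weight 1/18
  (Z=1, X=1, Y=2) weight 1/18
  (Z=1, X=3, Y=0) weight 1/9
  (Z=1, X=3, Y=1) weight 1/18
  … 1 more
Group by X:
  weight(X=1) = 2/9
  weight(X=2) = 1/9
  weight(X=3) = 2/9
Total weight = 2/9 + 1/9 + 2/9 = 5/9
P(X=1 | obs) = 2/9 / 5/9 = 2/5
P(X=2 | obs) = 1/9 / 5/9 = 1/5
P(X=3 | obs) = 2/9 / 5/9 = 2/5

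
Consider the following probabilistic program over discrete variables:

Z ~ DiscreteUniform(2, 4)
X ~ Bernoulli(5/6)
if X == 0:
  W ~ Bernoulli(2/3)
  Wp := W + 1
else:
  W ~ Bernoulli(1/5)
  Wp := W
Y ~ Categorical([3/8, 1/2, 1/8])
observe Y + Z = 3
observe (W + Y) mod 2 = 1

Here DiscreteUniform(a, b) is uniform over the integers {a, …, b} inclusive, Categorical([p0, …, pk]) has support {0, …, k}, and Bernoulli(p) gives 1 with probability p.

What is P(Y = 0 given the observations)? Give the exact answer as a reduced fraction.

P(Y = 0 | obs) = 15/67

Enumerate traces; 4 have nonzero weight after conditioning:
  (Z=2, X=0, W=0, Y=1) weight 1/108
  (Z=2, X=1, W=0, Y=1) weight 1/9
  (Z=3, X=0, W=1, Y=0) weight 1/72
  (Z=3, X=1, W=1, Y=0) weight 1/48
Group by Y:
  weight(Y=0) = 5/144
  weight(Y=1) = 13/108
Total weight = 5/144 + 13/108 = 67/432
P(Y=0 | obs) = 5/144 / 67/432 = 15/67
P(Y=1 | obs) = 13/108 / 67/432 = 52/67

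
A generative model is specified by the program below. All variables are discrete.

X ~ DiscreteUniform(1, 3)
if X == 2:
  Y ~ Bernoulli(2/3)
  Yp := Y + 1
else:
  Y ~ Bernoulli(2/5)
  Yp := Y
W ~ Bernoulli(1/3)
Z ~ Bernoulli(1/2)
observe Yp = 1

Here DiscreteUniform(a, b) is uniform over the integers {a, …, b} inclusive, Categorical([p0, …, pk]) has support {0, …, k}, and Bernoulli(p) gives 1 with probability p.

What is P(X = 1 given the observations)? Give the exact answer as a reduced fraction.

P(X = 1 | obs) = 6/17

Enumerate traces; 12 have nonzero weight after conditioning:
  (X=1, Y=1, W=0, Z=0) weight 2/45
  (X=1, Y=1, W=0, Z=1) weight 2/45
  (X=1, Y=1, W=1, Z=0) weight 1/45
  (X=1, Y=1, W=1, Z=1) weight 1/45
  (X=2, Y=0, W=0, Z=0) weight 1/27
  (X=2, Y=0, W=0, Z=1) weight 1/27
  (X=2, Y=0, W=1, Z=0) weight 1/54
  (X=2, Y=0, W=1, Z=1) weight 1/54
  (X=3, Y=1, W=0, Z=0) weight 2/45
  … 3 more
Group by X:
  weight(X=1) = 2/15
  weight(X=2) = 1/9
  weight(X=3) = 2/15
Total weight = 2/15 + 1/9 + 2/15 = 17/45
P(X=1 | obs) = 2/15 / 17/45 = 6/17
P(X=2 | obs) = 1/9 / 17/45 = 5/17
P(X=3 | obs) = 2/15 / 17/45 = 6/17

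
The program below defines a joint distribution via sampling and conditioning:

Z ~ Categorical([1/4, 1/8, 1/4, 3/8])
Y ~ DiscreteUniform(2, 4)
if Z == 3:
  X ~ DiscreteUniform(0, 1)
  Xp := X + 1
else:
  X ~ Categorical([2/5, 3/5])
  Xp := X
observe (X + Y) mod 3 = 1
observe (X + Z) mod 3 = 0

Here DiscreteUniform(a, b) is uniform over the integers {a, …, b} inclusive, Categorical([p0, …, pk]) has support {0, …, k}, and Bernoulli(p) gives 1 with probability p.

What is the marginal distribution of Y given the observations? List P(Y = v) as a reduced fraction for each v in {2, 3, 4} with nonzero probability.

P(Y=3) = 12/35, P(Y=4) = 23/35

Enumerate traces; 3 have nonzero weight after conditioning:
  (Z=0, Y=4, X=0) weight 1/30
  (Z=2, Y=3, X=1) weight 1/20
  (Z=3, Y=4, X=0) weight 1/16
Group by Y:
  weight(Y=3) = 1/20
  weight(Y=4) = 23/240
Total weight = 1/20 + 23/240 = 7/48
P(Y=3 | obs) = 1/20 / 7/48 = 12/35
P(Y=4 | obs) = 23/240 / 7/48 = 23/35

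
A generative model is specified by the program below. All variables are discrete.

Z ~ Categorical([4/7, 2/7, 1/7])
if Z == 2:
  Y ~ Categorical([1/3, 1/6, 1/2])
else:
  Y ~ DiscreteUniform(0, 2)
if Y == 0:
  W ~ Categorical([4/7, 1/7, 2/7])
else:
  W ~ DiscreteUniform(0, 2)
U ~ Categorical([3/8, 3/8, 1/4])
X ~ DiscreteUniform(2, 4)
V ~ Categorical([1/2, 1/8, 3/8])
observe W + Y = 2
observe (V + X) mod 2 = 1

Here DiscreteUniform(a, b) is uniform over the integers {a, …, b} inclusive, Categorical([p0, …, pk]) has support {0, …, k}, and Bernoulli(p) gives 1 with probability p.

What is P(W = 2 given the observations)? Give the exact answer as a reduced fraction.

Enumerate traces; 108 have nonzero weight after conditioning:
  (Z=0, Y=0, W=2, U=0, X=2, V=1) weight 1/1176
  (Z=0, Y=0, W=2, U=0, X=3, V=0) weight 1/294
  (Z=0, Y=0, W=2, U=0, X=3, V=2) weight 1/392
  (Z=0, Y=0, W=2, U=0, X=4, V=1) weight 1/1176
  (Z=0, Y=0, W=2, U=1, X=2, V=1) weight 1/1176
  (Z=0, Y=0, W=2, U=1, X=3, V=0) weight 1/294
  (Z=0, Y=0, W=2, U=1, X=3, V=2) weight 1/392
  (Z=0, Y=0, W=2, U=1, X=4, V=1) weight 1/1176
  (Z=0, Y=1, W=1, U=0, X=2, V=1) weight 1/1008
  (Z=0, Y=2, W=0, U=0, X=2, V=1) weight 1/1008
  … 98 more
Group by W:
  weight(W=0) = 5/112
  weight(W=1) = 13/336
  weight(W=2) = 1/28
Total weight = 5/112 + 13/336 + 1/28 = 5/42
P(W=0 | obs) = 5/112 / 5/42 = 3/8
P(W=1 | obs) = 13/336 / 5/42 = 13/40
P(W=2 | obs) = 1/28 / 5/42 = 3/10

P(W = 2 | obs) = 3/10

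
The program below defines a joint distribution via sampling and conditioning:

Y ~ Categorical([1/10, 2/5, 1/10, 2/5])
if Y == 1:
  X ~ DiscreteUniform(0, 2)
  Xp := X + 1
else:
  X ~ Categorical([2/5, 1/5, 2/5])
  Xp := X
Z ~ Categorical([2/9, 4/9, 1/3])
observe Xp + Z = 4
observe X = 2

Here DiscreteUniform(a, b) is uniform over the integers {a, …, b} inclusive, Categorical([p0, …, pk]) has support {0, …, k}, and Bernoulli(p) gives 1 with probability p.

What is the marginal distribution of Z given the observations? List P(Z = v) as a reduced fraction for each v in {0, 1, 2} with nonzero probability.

Enumerate traces; 4 have nonzero weight after conditioning:
  (Y=0, X=2, Z=2) weight 1/75
  (Y=1, X=2, Z=1) weight 8/135
  (Y=2, X=2, Z=2) weight 1/75
  (Y=3, X=2, Z=2) weight 4/75
Group by Z:
  weight(Z=1) = 8/135
  weight(Z=2) = 2/25
Total weight = 8/135 + 2/25 = 94/675
P(Z=1 | obs) = 8/135 / 94/675 = 20/47
P(Z=2 | obs) = 2/25 / 94/675 = 27/47

P(Z=1) = 20/47, P(Z=2) = 27/47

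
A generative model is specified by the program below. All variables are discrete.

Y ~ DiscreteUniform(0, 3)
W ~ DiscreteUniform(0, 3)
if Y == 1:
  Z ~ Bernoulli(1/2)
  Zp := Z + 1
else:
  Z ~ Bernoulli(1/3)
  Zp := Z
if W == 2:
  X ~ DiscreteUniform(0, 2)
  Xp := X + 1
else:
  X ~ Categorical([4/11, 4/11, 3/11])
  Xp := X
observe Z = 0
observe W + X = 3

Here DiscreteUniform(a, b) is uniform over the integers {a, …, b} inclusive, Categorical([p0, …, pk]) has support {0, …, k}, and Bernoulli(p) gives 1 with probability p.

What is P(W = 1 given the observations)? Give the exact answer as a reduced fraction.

Enumerate traces; 12 have nonzero weight after conditioning:
  (Y=0, W=1, Z=0, X=2) weight 1/88
  (Y=0, W=2, Z=0, X=1) weight 1/72
  (Y=0, W=3, Z=0, X=0) weight 1/66
  (Y=1, W=1, Z=0, X=2) weight 3/352
  (Y=1, W=2, Z=0, X=1) weight 1/96
  (Y=1, W=3, Z=0, X=0) weight 1/88
  (Y=2, W=1, Z=0, X=2) weight 1/88
  (Y=2, W=2, Z=0, X=1) weight 1/72
  … 4 more
Group by W:
  weight(W=1) = 15/352
  weight(W=2) = 5/96
  weight(W=3) = 5/88
Total weight = 15/352 + 5/96 + 5/88 = 5/33
P(W=1 | obs) = 15/352 / 5/33 = 9/32
P(W=2 | obs) = 5/96 / 5/33 = 11/32
P(W=3 | obs) = 5/88 / 5/33 = 3/8

P(W = 1 | obs) = 9/32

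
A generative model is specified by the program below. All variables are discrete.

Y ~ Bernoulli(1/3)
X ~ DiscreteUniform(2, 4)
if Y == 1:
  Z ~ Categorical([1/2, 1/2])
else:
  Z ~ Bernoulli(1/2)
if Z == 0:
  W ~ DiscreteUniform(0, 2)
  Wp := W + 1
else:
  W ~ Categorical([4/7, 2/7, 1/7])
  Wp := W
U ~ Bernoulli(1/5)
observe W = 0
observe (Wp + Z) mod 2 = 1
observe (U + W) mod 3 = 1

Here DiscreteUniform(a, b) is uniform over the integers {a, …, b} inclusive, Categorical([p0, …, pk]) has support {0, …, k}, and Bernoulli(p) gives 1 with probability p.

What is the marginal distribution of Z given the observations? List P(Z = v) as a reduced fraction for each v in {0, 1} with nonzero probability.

P(Z=0) = 7/19, P(Z=1) = 12/19

Enumerate traces; 12 have nonzero weight after conditioning:
  (Y=0, X=2, Z=0, W=0, U=1) weight 1/135
  (Y=0, X=2, Z=1, W=0, U=1) weight 4/315
  (Y=0, X=3, Z=0, W=0, U=1) weight 1/135
  (Y=0, X=3, Z=1, W=0, U=1) weight 4/315
  (Y=0, X=4, Z=0, W=0, U=1) weight 1/135
  (Y=0, X=4, Z=1, W=0, U=1) weight 4/315
  (Y=1, X=2, Z=0, W=0, U=1) weight 1/270
  (Y=1, X=2, Z=1, W=0, U=1) weight 2/315
  … 4 more
Group by Z:
  weight(Z=0) = 1/30
  weight(Z=1) = 2/35
Total weight = 1/30 + 2/35 = 19/210
P(Z=0 | obs) = 1/30 / 19/210 = 7/19
P(Z=1 | obs) = 2/35 / 19/210 = 12/19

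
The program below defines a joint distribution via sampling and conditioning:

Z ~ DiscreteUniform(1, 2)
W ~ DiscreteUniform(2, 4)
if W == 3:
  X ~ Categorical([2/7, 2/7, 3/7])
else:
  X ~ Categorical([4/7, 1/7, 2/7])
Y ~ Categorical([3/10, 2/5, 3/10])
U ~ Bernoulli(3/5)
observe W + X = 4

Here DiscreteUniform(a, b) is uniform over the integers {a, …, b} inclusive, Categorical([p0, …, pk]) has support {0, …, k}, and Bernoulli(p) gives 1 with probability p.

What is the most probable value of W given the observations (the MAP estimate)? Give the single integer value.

argmax_v P(W = v | obs) = 4

Enumerate traces; 36 have nonzero weight after conditioning:
  (Z=1, W=2, X=2, Y=0, U=0) weight 1/175
  (Z=1, W=2, X=2, Y=0, U=1) weight 3/350
  (Z=1, W=2, X=2, Y=1, U=0) weight 4/525
  (Z=1, W=2, X=2, Y=1, U=1) weight 2/175
  (Z=1, W=2, X=2, Y=2, U=0) weight 1/175
  (Z=1, W=2, X=2, Y=2, U=1) weight 3/350
  (Z=1, W=3, X=1, Y=0, U=0) weight 1/175
  (Z=1, W=3, X=1, Y=0, U=1) weight 3/350
  (Z=1, W=4, X=0, Y=0, U=0) weight 2/175
  … 27 more
Group by W:
  weight(W=2) = 2/21
  weight(W=3) = 2/21
  weight(W=4) = 4/21
Total weight = 2/21 + 2/21 + 4/21 = 8/21
P(W=2 | obs) = 2/21 / 8/21 = 1/4
P(W=3 | obs) = 2/21 / 8/21 = 1/4
P(W=4 | obs) = 4/21 / 8/21 = 1/2
argmax = 4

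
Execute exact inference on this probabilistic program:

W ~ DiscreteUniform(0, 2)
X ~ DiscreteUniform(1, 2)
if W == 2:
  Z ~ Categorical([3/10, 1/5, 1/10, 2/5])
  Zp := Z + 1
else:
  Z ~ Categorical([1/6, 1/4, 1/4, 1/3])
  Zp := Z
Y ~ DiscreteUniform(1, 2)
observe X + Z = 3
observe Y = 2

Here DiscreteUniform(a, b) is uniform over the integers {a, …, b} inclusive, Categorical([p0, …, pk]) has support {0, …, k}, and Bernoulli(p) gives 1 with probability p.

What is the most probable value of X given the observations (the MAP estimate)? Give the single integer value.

argmax_v P(X = v | obs) = 2

Enumerate traces; 6 have nonzero weight after conditioning:
  (W=0, X=1, Z=2, Y=2) weight 1/48
  (W=0, X=2, Z=1, Y=2) weight 1/48
  (W=1, X=1, Z=2, Y=2) weight 1/48
  (W=1, X=2, Z=1, Y=2) weight 1/48
  (W=2, X=1, Z=2, Y=2) weight 1/120
  (W=2, X=2, Z=1, Y=2) weight 1/60
Group by X:
  weight(X=1) = 1/20
  weight(X=2) = 7/120
Total weight = 1/20 + 7/120 = 13/120
P(X=1 | obs) = 1/20 / 13/120 = 6/13
P(X=2 | obs) = 7/120 / 13/120 = 7/13
argmax = 2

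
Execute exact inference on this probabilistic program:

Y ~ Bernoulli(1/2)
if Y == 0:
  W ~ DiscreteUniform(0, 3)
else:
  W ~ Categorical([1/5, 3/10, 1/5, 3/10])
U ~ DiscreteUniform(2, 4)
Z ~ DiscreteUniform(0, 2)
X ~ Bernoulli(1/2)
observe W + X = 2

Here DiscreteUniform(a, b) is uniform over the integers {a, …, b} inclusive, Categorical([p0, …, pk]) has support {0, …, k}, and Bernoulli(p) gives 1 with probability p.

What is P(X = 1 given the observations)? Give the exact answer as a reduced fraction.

Enumerate traces; 36 have nonzero weight after conditioning:
  (Y=0, W=1, U=2, Z=0, X=1) weight 1/144
  (Y=0, W=1, U=2, Z=1, X=1) weight 1/144
  (Y=0, W=1, U=2, Z=2, X=1) weight 1/144
  (Y=0, W=1, U=3, Z=0, X=1) weight 1/144
  (Y=0, W=1, U=3, Z=1, X=1) weight 1/144
  (Y=0, W=1, U=3, Z=2, X=1) weight 1/144
  (Y=0, W=1, U=4, Z=0, X=1) weight 1/144
  (Y=0, W=1, U=4, Z=1, X=1) weight 1/144
  (Y=0, W=2, U=2, Z=0, X=0) weight 1/144
  … 27 more
Group by X:
  weight(X=0) = 9/80
  weight(X=1) = 11/80
Total weight = 9/80 + 11/80 = 1/4
P(X=0 | obs) = 9/80 / 1/4 = 9/20
P(X=1 | obs) = 11/80 / 1/4 = 11/20

P(X = 1 | obs) = 11/20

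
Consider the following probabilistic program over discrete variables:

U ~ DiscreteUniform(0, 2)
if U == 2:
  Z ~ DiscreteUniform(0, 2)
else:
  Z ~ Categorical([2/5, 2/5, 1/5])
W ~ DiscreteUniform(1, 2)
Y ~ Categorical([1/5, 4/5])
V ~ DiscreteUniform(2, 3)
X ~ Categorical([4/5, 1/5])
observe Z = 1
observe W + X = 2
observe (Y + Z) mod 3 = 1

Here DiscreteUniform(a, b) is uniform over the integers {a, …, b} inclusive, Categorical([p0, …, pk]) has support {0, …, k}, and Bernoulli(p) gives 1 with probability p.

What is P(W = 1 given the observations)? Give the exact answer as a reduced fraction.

P(W = 1 | obs) = 1/5

Enumerate traces; 12 have nonzero weight after conditioning:
  (U=0, Z=1, W=1, Y=0, V=2, X=1) weight 1/750
  (U=0, Z=1, W=1, Y=0, V=3, X=1) weight 1/750
  (U=0, Z=1, W=2, Y=0, V=2, X=0) weight 2/375
  (U=0, Z=1, W=2, Y=0, V=3, X=0) weight 2/375
  (U=1, Z=1, W=1, Y=0, V=2, X=1) weight 1/750
  (U=1, Z=1, W=1, Y=0, V=3, X=1) weight 1/750
  (U=1, Z=1, W=2, Y=0, V=2, X=0) weight 2/375
  (U=1, Z=1, W=2, Y=0, V=3, X=0) weight 2/375
  … 4 more
Group by W:
  weight(W=1) = 17/2250
  weight(W=2) = 34/1125
Total weight = 17/2250 + 34/1125 = 17/450
P(W=1 | obs) = 17/2250 / 17/450 = 1/5
P(W=2 | obs) = 34/1125 / 17/450 = 4/5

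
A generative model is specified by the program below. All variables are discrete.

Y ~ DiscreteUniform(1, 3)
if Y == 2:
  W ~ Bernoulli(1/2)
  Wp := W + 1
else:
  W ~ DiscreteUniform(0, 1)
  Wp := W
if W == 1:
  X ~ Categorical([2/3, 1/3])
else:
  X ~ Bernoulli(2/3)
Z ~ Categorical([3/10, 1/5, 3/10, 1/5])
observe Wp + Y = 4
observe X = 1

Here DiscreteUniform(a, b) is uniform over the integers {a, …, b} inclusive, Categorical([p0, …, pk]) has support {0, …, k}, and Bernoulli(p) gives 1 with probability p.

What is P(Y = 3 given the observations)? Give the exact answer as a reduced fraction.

P(Y = 3 | obs) = 1/2

Enumerate traces; 8 have nonzero weight after conditioning:
  (Y=2, W=1, X=1, Z=0) weight 1/60
  (Y=2, W=1, X=1, Z=1) weight 1/90
  (Y=2, W=1, X=1, Z=2) weight 1/60
  (Y=2, W=1, X=1, Z=3) weight 1/90
  (Y=3, W=1, X=1, Z=0) weight 1/60
  (Y=3, W=1, X=1, Z=1) weight 1/90
  (Y=3, W=1, X=1, Z=2) weight 1/60
  (Y=3, W=1, X=1, Z=3) weight 1/90
Group by Y:
  weight(Y=2) = 1/18
  weight(Y=3) = 1/18
Total weight = 1/18 + 1/18 = 1/9
P(Y=2 | obs) = 1/18 / 1/9 = 1/2
P(Y=3 | obs) = 1/18 / 1/9 = 1/2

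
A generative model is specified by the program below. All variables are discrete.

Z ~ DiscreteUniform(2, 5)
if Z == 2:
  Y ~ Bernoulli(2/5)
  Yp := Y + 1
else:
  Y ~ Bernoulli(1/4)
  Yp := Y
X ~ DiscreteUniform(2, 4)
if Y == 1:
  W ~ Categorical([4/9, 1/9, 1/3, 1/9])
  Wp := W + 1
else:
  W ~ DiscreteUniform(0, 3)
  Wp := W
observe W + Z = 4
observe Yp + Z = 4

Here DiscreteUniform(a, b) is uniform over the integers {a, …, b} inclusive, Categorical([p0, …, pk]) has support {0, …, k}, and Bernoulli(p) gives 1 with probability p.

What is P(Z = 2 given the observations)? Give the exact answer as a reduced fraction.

P(Z = 2 | obs) = 96/251

Enumerate traces; 9 have nonzero weight after conditioning:
  (Z=2, Y=1, X=2, W=2) weight 1/90
  (Z=2, Y=1, X=3, W=2) weight 1/90
  (Z=2, Y=1, X=4, W=2) weight 1/90
  (Z=3, Y=1, X=2, W=1) weight 1/432
  (Z=3, Y=1, X=3, W=1) weight 1/432
  (Z=3, Y=1, X=4, W=1) weight 1/432
  (Z=4, Y=0, X=2, W=0) weight 1/64
  (Z=4, Y=0, X=3, W=0) weight 1/64
  … 1 more
Group by Z:
  weight(Z=2) = 1/30
  weight(Z=3) = 1/144
  weight(Z=4) = 3/64
Total weight = 1/30 + 1/144 + 3/64 = 251/2880
P(Z=2 | obs) = 1/30 / 251/2880 = 96/251
P(Z=3 | obs) = 1/144 / 251/2880 = 20/251
P(Z=4 | obs) = 3/64 / 251/2880 = 135/251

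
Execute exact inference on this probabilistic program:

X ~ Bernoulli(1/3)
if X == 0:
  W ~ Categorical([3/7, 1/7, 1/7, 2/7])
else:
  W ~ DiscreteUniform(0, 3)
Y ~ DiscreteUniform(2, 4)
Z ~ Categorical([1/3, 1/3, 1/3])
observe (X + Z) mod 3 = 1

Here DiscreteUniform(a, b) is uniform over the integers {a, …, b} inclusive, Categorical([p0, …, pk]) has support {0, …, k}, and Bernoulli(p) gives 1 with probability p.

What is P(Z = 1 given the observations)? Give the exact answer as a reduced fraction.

Enumerate traces; 24 have nonzero weight after conditioning:
  (X=0, W=0, Y=2, Z=1) weight 2/63
  (X=0, W=0, Y=3, Z=1) weight 2/63
  (X=0, W=0, Y=4, Z=1) weight 2/63
  (X=0, W=1, Y=2, Z=1) weight 2/189
  (X=0, W=1, Y=3, Z=1) weight 2/189
  (X=0, W=1, Y=4, Z=1) weight 2/189
  (X=0, W=2, Y=2, Z=1) weight 2/189
  (X=0, W=2, Y=3, Z=1) weight 2/189
  (X=1, W=0, Y=2, Z=0) weight 1/108
  … 15 more
Group by Z:
  weight(Z=0) = 1/9
  weight(Z=1) = 2/9
Total weight = 1/9 + 2/9 = 1/3
P(Z=0 | obs) = 1/9 / 1/3 = 1/3
P(Z=1 | obs) = 2/9 / 1/3 = 2/3

P(Z = 1 | obs) = 2/3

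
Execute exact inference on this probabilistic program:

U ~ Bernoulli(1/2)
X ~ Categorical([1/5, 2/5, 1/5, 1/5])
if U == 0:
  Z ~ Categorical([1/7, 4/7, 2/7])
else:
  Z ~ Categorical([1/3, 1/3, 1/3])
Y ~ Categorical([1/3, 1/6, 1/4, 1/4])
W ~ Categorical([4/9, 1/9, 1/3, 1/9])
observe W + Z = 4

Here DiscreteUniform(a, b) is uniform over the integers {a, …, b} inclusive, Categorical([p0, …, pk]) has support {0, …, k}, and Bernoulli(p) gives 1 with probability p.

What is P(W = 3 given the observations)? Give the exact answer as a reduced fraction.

Enumerate traces; 64 have nonzero weight after conditioning:
  (U=0, X=0, Z=1, Y=0, W=3) weight 2/945
  (U=0, X=0, Z=1, Y=1, W=3) weight 1/945
  (U=0, X=0, Z=1, Y=2, W=3) weight 1/630
  (U=0, X=0, Z=1, Y=3, W=3) weight 1/630
  (U=0, X=0, Z=2, Y=0, W=2) weight 1/315
  (U=0, X=0, Z=2, Y=1, W=2) weight 1/630
  (U=0, X=0, Z=2, Y=2, W=2) weight 1/420
  (U=0, X=0, Z=2, Y=3, W=2) weight 1/420
  … 56 more
Group by W:
  weight(W=2) = 13/126
  weight(W=3) = 19/378
Total weight = 13/126 + 19/378 = 29/189
P(W=2 | obs) = 13/126 / 29/189 = 39/58
P(W=3 | obs) = 19/378 / 29/189 = 19/58

P(W = 3 | obs) = 19/58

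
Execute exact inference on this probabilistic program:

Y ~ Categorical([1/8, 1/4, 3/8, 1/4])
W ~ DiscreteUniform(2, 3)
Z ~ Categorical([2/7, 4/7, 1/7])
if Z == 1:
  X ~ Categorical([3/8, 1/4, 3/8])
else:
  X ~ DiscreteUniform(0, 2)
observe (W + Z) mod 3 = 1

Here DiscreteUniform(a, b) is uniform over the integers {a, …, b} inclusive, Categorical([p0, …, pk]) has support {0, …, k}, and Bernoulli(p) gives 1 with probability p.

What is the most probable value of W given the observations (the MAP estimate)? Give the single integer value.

argmax_v P(W = v | obs) = 3

Enumerate traces; 24 have nonzero weight after conditioning:
  (Y=0, W=2, Z=2, X=0) weight 1/336
  (Y=0, W=2, Z=2, X=1) weight 1/336
  (Y=0, W=2, Z=2, X=2) weight 1/336
  (Y=0, W=3, Z=1, X=0) weight 3/224
  (Y=0, W=3, Z=1, X=1) weight 1/112
  (Y=0, W=3, Z=1, X=2) weight 3/224
  (Y=1, W=2, Z=2, X=0) weight 1/168
  (Y=1, W=2, Z=2, X=1) weight 1/168
  … 16 more
Group by W:
  weight(W=2) = 1/14
  weight(W=3) = 2/7
Total weight = 1/14 + 2/7 = 5/14
P(W=2 | obs) = 1/14 / 5/14 = 1/5
P(W=3 | obs) = 2/7 / 5/14 = 4/5
argmax = 3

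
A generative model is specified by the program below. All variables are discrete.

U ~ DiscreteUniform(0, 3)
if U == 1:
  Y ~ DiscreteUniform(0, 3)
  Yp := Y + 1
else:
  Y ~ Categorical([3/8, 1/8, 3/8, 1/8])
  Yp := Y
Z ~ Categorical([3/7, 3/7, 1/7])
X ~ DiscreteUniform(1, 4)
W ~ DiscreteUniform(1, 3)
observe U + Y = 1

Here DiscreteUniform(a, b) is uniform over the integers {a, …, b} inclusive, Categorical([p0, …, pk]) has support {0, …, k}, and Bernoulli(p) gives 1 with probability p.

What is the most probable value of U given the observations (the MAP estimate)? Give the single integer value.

Enumerate traces; 72 have nonzero weight after conditioning:
  (U=0, Y=1, Z=0, X=1, W=1) weight 1/896
  (U=0, Y=1, Z=0, X=1, W=2) weight 1/896
  (U=0, Y=1, Z=0, X=1, W=3) weight 1/896
  (U=0, Y=1, Z=0, X=2, W=1) weight 1/896
  (U=0, Y=1, Z=0, X=2, W=2) weight 1/896
  (U=0, Y=1, Z=0, X=2, W=3) weight 1/896
  (U=0, Y=1, Z=0, X=3, W=1) weight 1/896
  (U=0, Y=1, Z=0, X=3, W=2) weight 1/896
  (U=1, Y=0, Z=0, X=1, W=1) weight 1/448
  … 63 more
Group by U:
  weight(U=0) = 1/32
  weight(U=1) = 1/16
Total weight = 1/32 + 1/16 = 3/32
P(U=0 | obs) = 1/32 / 3/32 = 1/3
P(U=1 | obs) = 1/16 / 3/32 = 2/3
argmax = 1

argmax_v P(U = v | obs) = 1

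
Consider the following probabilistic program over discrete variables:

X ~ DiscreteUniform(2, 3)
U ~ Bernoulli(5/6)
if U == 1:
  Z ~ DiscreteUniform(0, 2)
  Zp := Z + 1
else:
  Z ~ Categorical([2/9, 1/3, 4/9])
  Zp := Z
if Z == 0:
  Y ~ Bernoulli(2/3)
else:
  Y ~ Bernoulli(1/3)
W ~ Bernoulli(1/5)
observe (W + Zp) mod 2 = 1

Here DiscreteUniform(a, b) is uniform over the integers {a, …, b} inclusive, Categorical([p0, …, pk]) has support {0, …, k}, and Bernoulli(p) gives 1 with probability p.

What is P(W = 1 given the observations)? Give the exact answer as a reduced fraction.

P(W = 1 | obs) = 7/51

Enumerate traces; 24 have nonzero weight after conditioning:
  (X=2, U=0, Z=0, Y=0, W=1) weight 1/810
  (X=2, U=0, Z=0, Y=1, W=1) weight 1/405
  (X=2, U=0, Z=1, Y=0, W=0) weight 2/135
  (X=2, U=0, Z=1, Y=1, W=0) weight 1/135
  (X=2, U=0, Z=2, Y=0, W=1) weight 2/405
  (X=2, U=0, Z=2, Y=1, W=1) weight 1/405
  (X=2, U=1, Z=0, Y=0, W=0) weight 1/27
  (X=2, U=1, Z=0, Y=1, W=0) weight 2/27
  … 16 more
Group by W:
  weight(W=0) = 22/45
  weight(W=1) = 7/90
Total weight = 22/45 + 7/90 = 17/30
P(W=0 | obs) = 22/45 / 17/30 = 44/51
P(W=1 | obs) = 7/90 / 17/30 = 7/51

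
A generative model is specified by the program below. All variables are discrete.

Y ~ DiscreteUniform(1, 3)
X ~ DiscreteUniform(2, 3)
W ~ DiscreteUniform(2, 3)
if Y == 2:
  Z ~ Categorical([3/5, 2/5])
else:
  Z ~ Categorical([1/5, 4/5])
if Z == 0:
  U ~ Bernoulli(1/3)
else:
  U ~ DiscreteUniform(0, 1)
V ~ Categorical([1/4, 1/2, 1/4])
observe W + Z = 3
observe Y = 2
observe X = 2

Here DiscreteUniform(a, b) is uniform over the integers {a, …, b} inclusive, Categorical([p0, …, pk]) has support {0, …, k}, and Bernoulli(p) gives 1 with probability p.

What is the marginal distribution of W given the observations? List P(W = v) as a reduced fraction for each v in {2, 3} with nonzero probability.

P(W=2) = 2/5, P(W=3) = 3/5

Enumerate traces; 12 have nonzero weight after conditioning:
  (Y=2, X=2, W=2, Z=1, U=0, V=0) weight 1/240
  (Y=2, X=2, W=2, Z=1, U=0, V=1) weight 1/120
  (Y=2, X=2, W=2, Z=1, U=0, V=2) weight 1/240
  (Y=2, X=2, W=2, Z=1, U=1, V=0) weight 1/240
  (Y=2, X=2, W=2, Z=1, U=1, V=1) weight 1/120
  (Y=2, X=2, W=2, Z=1, U=1, V=2) weight 1/240
  (Y=2, X=2, W=3, Z=0, U=0, V=0) weight 1/120
  (Y=2, X=2, W=3, Z=0, U=0, V=1) weight 1/60
  … 4 more
Group by W:
  weight(W=2) = 1/30
  weight(W=3) = 1/20
Total weight = 1/30 + 1/20 = 1/12
P(W=2 | obs) = 1/30 / 1/12 = 2/5
P(W=3 | obs) = 1/20 / 1/12 = 3/5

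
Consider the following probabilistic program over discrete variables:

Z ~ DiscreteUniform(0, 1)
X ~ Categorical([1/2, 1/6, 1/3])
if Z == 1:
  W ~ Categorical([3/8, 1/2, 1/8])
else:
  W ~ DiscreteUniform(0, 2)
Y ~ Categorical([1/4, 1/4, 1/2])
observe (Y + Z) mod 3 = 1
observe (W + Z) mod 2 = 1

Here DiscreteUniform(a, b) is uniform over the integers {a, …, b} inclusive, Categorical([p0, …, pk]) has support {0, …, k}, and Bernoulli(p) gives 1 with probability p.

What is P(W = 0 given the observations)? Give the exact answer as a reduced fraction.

P(W = 0 | obs) = 9/20

Enumerate traces; 9 have nonzero weight after conditioning:
  (Z=0, X=0, W=1, Y=1) weight 1/48
  (Z=0, X=1, W=1, Y=1) weight 1/144
  (Z=0, X=2, W=1, Y=1) weight 1/72
  (Z=1, X=0, W=0, Y=0) weight 3/128
  (Z=1, X=0, W=2, Y=0) weight 1/128
  (Z=1, X=1, W=0, Y=0) weight 1/128
  (Z=1, X=1, W=2, Y=0) weight 1/384
  (Z=1, X=2, W=0, Y=0) weight 1/64
  … 1 more
Group by W:
  weight(W=0) = 3/64
  weight(W=1) = 1/24
  weight(W=2) = 1/64
Total weight = 3/64 + 1/24 + 1/64 = 5/48
P(W=0 | obs) = 3/64 / 5/48 = 9/20
P(W=1 | obs) = 1/24 / 5/48 = 2/5
P(W=2 | obs) = 1/64 / 5/48 = 3/20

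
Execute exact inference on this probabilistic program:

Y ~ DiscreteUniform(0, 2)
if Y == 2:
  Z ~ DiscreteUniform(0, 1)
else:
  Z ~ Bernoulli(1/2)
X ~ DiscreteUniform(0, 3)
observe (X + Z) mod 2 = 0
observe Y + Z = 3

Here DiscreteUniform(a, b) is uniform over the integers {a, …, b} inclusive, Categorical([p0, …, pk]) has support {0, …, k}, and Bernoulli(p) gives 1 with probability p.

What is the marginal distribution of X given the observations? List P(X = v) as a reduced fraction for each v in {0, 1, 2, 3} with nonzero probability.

Enumerate traces; 2 have nonzero weight after conditioning:
  (Y=2, Z=1, X=1) weight 1/24
  (Y=2, Z=1, X=3) weight 1/24
Group by X:
  weight(X=1) = 1/24
  weight(X=3) = 1/24
Total weight = 1/24 + 1/24 = 1/12
P(X=1 | obs) = 1/24 / 1/12 = 1/2
P(X=3 | obs) = 1/24 / 1/12 = 1/2

P(X=1) = 1/2, P(X=3) = 1/2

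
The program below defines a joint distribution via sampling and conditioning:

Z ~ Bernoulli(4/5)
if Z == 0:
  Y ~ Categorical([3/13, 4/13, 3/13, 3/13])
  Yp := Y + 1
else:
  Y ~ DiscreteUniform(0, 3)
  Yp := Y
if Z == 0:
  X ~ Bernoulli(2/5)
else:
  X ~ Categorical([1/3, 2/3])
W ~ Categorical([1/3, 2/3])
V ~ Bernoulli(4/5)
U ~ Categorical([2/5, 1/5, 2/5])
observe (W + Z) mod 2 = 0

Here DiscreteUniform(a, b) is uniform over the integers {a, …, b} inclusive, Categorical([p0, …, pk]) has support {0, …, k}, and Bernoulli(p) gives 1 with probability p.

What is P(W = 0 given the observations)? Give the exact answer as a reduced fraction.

P(W = 0 | obs) = 1/9

Enumerate traces; 96 have nonzero weight after conditioning:
  (Z=0, Y=0, X=0, W=0, V=0, U=0) weight 6/8125
  (Z=0, Y=0, X=0, W=0, V=0, U=1) weight 3/8125
  (Z=0, Y=0, X=0, W=0, V=0, U=2) weight 6/8125
  (Z=0, Y=0, X=0, W=0, V=1, U=0) weight 24/8125
  (Z=0, Y=0, X=0, W=0, V=1, U=1) weight 12/8125
  (Z=0, Y=0, X=0, W=0, V=1, U=2) weight 24/8125
  (Z=0, Y=0, X=1, W=0, V=0, U=0) weight 4/8125
  (Z=0, Y=0, X=1, W=0, V=0, U=1) weight 2/8125
  (Z=1, Y=0, X=0, W=1, V=0, U=0) weight 4/1125
  … 87 more
Group by W:
  weight(W=0) = 1/15
  weight(W=1) = 8/15
Total weight = 1/15 + 8/15 = 3/5
P(W=0 | obs) = 1/15 / 3/5 = 1/9
P(W=1 | obs) = 8/15 / 3/5 = 8/9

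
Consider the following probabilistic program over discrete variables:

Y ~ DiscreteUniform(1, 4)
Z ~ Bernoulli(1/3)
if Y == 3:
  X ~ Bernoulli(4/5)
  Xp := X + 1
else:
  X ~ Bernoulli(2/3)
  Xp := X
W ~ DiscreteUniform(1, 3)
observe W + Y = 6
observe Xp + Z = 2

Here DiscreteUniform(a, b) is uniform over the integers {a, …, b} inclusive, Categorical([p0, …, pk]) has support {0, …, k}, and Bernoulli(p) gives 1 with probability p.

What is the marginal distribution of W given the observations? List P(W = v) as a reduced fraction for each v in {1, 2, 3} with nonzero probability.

Enumerate traces; 3 have nonzero weight after conditioning:
  (Y=3, Z=0, X=1, W=3) weight 2/45
  (Y=3, Z=1, X=0, W=3) weight 1/180
  (Y=4, Z=1, X=1, W=2) weight 1/54
Group by W:
  weight(W=2) = 1/54
  weight(W=3) = 1/20
Total weight = 1/54 + 1/20 = 37/540
P(W=2 | obs) = 1/54 / 37/540 = 10/37
P(W=3 | obs) = 1/20 / 37/540 = 27/37

P(W=2) = 10/37, P(W=3) = 27/37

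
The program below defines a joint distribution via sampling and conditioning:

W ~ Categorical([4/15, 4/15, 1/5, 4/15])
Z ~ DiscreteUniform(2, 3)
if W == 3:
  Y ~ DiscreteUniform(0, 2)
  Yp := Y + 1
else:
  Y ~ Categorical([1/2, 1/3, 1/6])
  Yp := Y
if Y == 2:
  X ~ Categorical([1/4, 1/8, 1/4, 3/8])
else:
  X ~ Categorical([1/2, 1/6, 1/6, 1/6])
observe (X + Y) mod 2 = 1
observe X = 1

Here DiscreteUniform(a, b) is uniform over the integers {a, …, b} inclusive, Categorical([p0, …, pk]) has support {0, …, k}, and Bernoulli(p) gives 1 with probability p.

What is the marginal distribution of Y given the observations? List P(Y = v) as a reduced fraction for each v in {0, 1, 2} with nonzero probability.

Enumerate traces; 16 have nonzero weight after conditioning:
  (W=0, Z=2, Y=0, X=1) weight 1/90
  (W=0, Z=2, Y=2, X=1) weight 1/360
  (W=0, Z=3, Y=0, X=1) weight 1/90
  (W=0, Z=3, Y=2, X=1) weight 1/360
  (W=1, Z=2, Y=0, X=1) weight 1/90
  (W=1, Z=2, Y=2, X=1) weight 1/360
  (W=1, Z=3, Y=0, X=1) weight 1/90
  (W=1, Z=3, Y=2, X=1) weight 1/360
  … 8 more
Group by Y:
  weight(Y=0) = 41/540
  weight(Y=2) = 19/720
Total weight = 41/540 + 19/720 = 221/2160
P(Y=0 | obs) = 41/540 / 221/2160 = 164/221
P(Y=2 | obs) = 19/720 / 221/2160 = 57/221

P(Y=0) = 164/221, P(Y=2) = 57/221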